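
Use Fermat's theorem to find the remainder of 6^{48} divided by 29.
24

By Fermat's Little Theorem, a^(p-1) ≡ 1 (mod p) for prime p and gcd(a, p) = 1
Here p = 29, so 6^28 ≡ 1 (mod 29)
We can reduce the exponent: 48 mod 28 = 20
So 6^48 ≡ 6^20 (mod 29)
Computing: 6^20 mod 29 = 24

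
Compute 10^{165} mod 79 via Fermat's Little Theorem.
67

By Fermat's Little Theorem, a^(p-1) ≡ 1 (mod p) for prime p and gcd(a, p) = 1
Here p = 79, so 10^78 ≡ 1 (mod 79)
We can reduce the exponent: 165 mod 78 = 9
So 10^165 ≡ 10^9 (mod 79)
Computing: 10^9 mod 79 = 67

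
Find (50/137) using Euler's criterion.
(50/137) = 50^{68} mod 137 = 1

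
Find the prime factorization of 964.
2^2 × 241

Divide by primes starting from smallest:
964 ÷ 2 = 482
482 ÷ 2 = 241
241 ÷ 241 = 1

964 = 2^2 × 241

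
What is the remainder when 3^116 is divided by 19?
Using Fermat: 3^{18} ≡ 1 (mod 19). 116 ≡ 8 (mod 18). So 3^{116} ≡ 3^{8} ≡ 6 (mod 19)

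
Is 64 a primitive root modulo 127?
p - 1 = 126 has prime divisors 2, 3, 7. Check 64^(126/q) mod 127 for each: 64^(126/2) = 64^63 ≡ 1, 64^(126/3) = 64^42 ≡ 1, 64^(126/7) = 64^18 ≡ 8 (mod 127). Since 64^63 ≡ 1 (mod 127), the order of 64 divides 63 (in fact the order is 7) ≠ 126, so it is not a primitive root.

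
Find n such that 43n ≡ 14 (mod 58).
30

Since gcd(43, 58) = 1 divides 14, a solution exists.
Multiply both sides by the inverse of 43 mod 58:
  43^(-1) mod 58 = 27
  x ≡ 27 × 14 ≡ 378 ≡ 30 (mod 58)
Verification: 43 × 30 = 1290 = 22 × 58 + 14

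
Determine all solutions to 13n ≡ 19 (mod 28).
23

Since gcd(13, 28) = 1 divides 19, a solution exists.
Multiply both sides by the inverse of 13 mod 28:
  13^(-1) mod 28 = 13
  x ≡ 13 × 19 ≡ 247 ≡ 23 (mod 28)
Verification: 13 × 23 = 299 = 10 × 28 + 19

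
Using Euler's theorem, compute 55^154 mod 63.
By Euler: 55^{36} ≡ 1 (mod 63) since gcd(55, 63) = 1. 154 = 4×36 + 10. So 55^{154} ≡ 55^{10} ≡ 1 (mod 63)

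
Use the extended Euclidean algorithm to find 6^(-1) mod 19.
Extended GCD: 6(-3) + 19(1) = 1. So 6^(-1) ≡ 16 ≡ 16 (mod 19). Verify: 6 × 16 = 96 ≡ 1 (mod 19)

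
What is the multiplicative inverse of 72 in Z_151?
72^(-1) ≡ 86 (mod 151). Verification: 72 × 86 = 6192 ≡ 1 (mod 151)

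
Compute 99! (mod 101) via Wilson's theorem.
(100)! = (99)! × (100) ≡ -1 (mod 101). So (99)! ≡ -1 × (100)^(-1) ≡ (-1)×(-1) = 1 (mod 101)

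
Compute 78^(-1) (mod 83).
33

Using Extended Euclidean Algorithm:
gcd(78, 83) = 1
Bezout coefficients: 78 × 33 + 83 × -31 = 1
So 78 × 33 ≡ 1 (mod 83)
The inverse is 33 mod 83 = 33
Verification: 78 × 33 = 2574 = 31 × 83 + 1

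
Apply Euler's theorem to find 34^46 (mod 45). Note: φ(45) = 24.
By Euler: 34^{24} ≡ 1 (mod 45) since gcd(34, 45) = 1. 46 = 1×24 + 22. So 34^{46} ≡ 34^{22} ≡ 16 (mod 45)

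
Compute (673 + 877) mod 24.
14

(673 + 877) = 1550
1550 mod 24 = 14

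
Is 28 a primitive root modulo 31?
p - 1 = 30 has prime divisors 2, 3, 5. Check 28^(30/q) mod 31 for each: 28^(30/2) = 28^15 ≡ 1, 28^(30/3) = 28^10 ≡ 25, 28^(30/5) = 28^6 ≡ 16 (mod 31). Since 28^15 ≡ 1 (mod 31), the order of 28 divides 15 (in fact the order is 15) ≠ 30, so it is not a primitive root.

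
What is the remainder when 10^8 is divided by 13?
8 = 8 (binary 1000). Repeated squaring mod 13: 10^1 ≡ 10; 10^2 ≡ 10² = 100 ≡ 9; 10^4 ≡ 9² = 81 ≡ 3; 10^8 ≡ 3² = 9 ≡ 9. So 10^8 ≡ 9 (mod 13).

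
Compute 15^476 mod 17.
Using Fermat: 15^{16} ≡ 1 (mod 17). 476 ≡ 12 (mod 16). So 15^{476} ≡ 15^{12} ≡ 16 (mod 17)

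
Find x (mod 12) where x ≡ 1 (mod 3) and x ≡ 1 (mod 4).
M = 3 × 4 = 12. M₁ = 4, y₁ ≡ 1 (mod 3). M₂ = 3, y₂ ≡ 3 (mod 4). x = 1×4×1 + 1×3×3 ≡ 1 (mod 12)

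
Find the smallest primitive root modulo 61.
2

A primitive root g modulo p has order p-1 = 60
Prime divisors of 60: [2, 3, 5]
g is a primitive root iff g^(60/q) ≢ 1 (mod 61) for each prime divisor q
Testing small values:
  g = 2: 2^30 ≡ 60, 2^20 ≡ 47, 2^12 ≡ 9 (mod 61) → none is 1, primitive root!
The smallest primitive root is 2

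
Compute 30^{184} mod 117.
9

Using successive squaring:
Binary expansion of 184: 10111000
Powers of 30 mod 117 (each is the square of the previous):
  30^1 ≡ 30 (mod 117)
  30^2 ≡ 30² = 900 ≡ 81 (mod 117)
  30^4 ≡ 81² = 6561 ≡ 9 (mod 117)
  30^8 ≡ 9² = 81 ≡ 81 (mod 117)
  30^16 ≡ 81² = 6561 ≡ 9 (mod 117)
  30^32 ≡ 9² = 81 ≡ 81 (mod 117)
  30^64 ≡ 81² = 6561 ≡ 9 (mod 117)
  30^128 ≡ 9² = 81 ≡ 81 (mod 117)
184 = 128 + 32 + 16 + 8, so 30^184 = 30^128 × 30^32 × 30^16 × 30^8 ≡ 81 × 81 × 9 × 81 (mod 117)
Multiplying step by step:
  81 × 81 = 6561 ≡ 9 (mod 117)
  9 × 9 = 81 ≡ 81 (mod 117)
  81 × 81 = 6561 ≡ 9 (mod 117)
Result: 30^184 ≡ 9 (mod 117)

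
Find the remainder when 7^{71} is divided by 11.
By Fermat: 7^{10} ≡ 1 (mod 11). 71 = 7×10 + 1. So 7^{71} ≡ 7^{1} ≡ 7 (mod 11)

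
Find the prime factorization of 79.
79

Divide by primes starting from smallest:
79 ÷ 79 = 1

79 = 79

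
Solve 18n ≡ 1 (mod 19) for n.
18

Using Extended Euclidean Algorithm:
gcd(18, 19) = 1
Bezout coefficients: 18 × -1 + 19 × 1 = 1
So 18 × -1 ≡ 1 (mod 19)
The inverse is -1 mod 19 = 18
Verification: 18 × 18 = 324 = 17 × 19 + 1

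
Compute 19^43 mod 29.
Using Fermat: 19^{28} ≡ 1 (mod 29). 43 ≡ 15 (mod 28). So 19^{43} ≡ 19^{15} ≡ 10 (mod 29)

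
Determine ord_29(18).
Powers of 18 mod 29: 18^1≡18, 18^2≡5, 18^3≡3, 18^4≡25, 18^5≡15, 18^6≡9, 18^7≡17, 18^8≡16, 18^9≡27, 18^10≡22, 18^11≡19, 18^12≡23, 18^13≡8, 18^14≡28, 18^15≡11, 18^16≡24, 18^17≡26, 18^18≡4, 18^19≡14, 18^20≡20, 18^21≡12, 18^22≡13, 18^23≡2, 18^24≡7, 18^25≡10, 18^26≡6, 18^27≡21, 18^28≡1. Order = 28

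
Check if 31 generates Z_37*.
p - 1 = 36 has prime divisors 2, 3. Check 31^(36/q) mod 37 for each: 31^(36/2) = 31^18 ≡ 36, 31^(36/3) = 31^12 ≡ 1 (mod 37). Since 31^12 ≡ 1 (mod 37), the order of 31 divides 12 (in fact the order is 4) ≠ 36, so it is not a primitive root.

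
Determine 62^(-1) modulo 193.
62^(-1) ≡ 165 (mod 193). Verification: 62 × 165 = 10230 ≡ 1 (mod 193)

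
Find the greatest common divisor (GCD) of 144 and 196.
4

Using the Euclidean algorithm:
144 = 0 × 196 + 144
196 = 1 × 144 + 52
144 = 2 × 52 + 40
52 = 1 × 40 + 12
40 = 3 × 12 + 4
12 = 3 × 4 + 0

GCD(144, 196) = 4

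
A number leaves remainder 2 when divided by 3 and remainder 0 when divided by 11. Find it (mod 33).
M = 3 × 11 = 33. M₁ = 11, y₁ ≡ 2 (mod 3). M₂ = 3, y₂ ≡ 4 (mod 11). x = 2×11×2 + 0×3×4 ≡ 11 (mod 33)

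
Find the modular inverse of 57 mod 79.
57^(-1) ≡ 61 (mod 79). Verification: 57 × 61 = 3477 ≡ 1 (mod 79)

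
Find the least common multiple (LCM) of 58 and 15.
870

First find GCD(58, 15) using the Euclidean algorithm:
58 = 3 × 15 + 13
15 = 1 × 13 + 2
13 = 6 × 2 + 1
2 = 2 × 1 + 0
GCD(58, 15) = 1

LCM formula: LCM(a, b) = (a × b) / GCD(a, b)
LCM(58, 15) = (58 × 15) / 1
LCM(58, 15) = 870 / 1
LCM(58, 15) = 870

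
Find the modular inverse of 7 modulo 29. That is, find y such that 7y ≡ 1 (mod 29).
25

Using Extended Euclidean Algorithm:
gcd(7, 29) = 1
Bezout coefficients: 7 × -4 + 29 × 1 = 1
So 7 × -4 ≡ 1 (mod 29)
The inverse is -4 mod 29 = 25
Verification: 7 × 25 = 175 = 6 × 29 + 1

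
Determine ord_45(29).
Powers of 29 mod 45: 29^1≡29, 29^2≡31, 29^3≡44, 29^4≡16, 29^5≡14, 29^6≡1. Order = 6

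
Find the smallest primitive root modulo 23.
p - 1 = 22 has prime divisors 2, 11. h is a primitive root mod 23 iff h^(22/q) ≢ 1 (mod 23) for each such q.
h = 2: 2^11 ≡ 1, 2^2 ≡ 4 (mod 23); 2^11 ≡ 1, so not a primitive root.
h = 3: 3^11 ≡ 1, 3^2 ≡ 9 (mod 23); 3^11 ≡ 1, so not a primitive root.
h = 4: 4^11 ≡ 1, 4^2 ≡ 16 (mod 23); 4^11 ≡ 1, so not a primitive root.
h = 5: 5^11 ≡ 22, 5^2 ≡ 2 (mod 23); none is 1, so 5 has order 22 and is a primitive root.
The smallest primitive root mod 23 is g = 5.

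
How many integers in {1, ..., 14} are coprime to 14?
6

Prime factorization: 14 = 2 × 7
Using the formula φ(n) = n × Π(1 - 1/p) for each prime factor p:
φ(14) = 14 × (1 - 1/2) × (1 - 1/7)
φ(14) = 6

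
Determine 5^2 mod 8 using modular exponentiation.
2 = 2 (binary 10). Repeated squaring mod 8: 5^1 ≡ 5; 5^2 ≡ 5² = 25 ≡ 1. So 5^2 ≡ 1 (mod 8).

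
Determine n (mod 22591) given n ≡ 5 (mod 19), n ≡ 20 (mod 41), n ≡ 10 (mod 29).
1373

Using the Chinese Remainder Theorem:
M = product of moduli = 22591
For equation 1: M_1 = 1189, 1189 ≡ 11 (mod 19), inverse of 1189 mod 19 is 7 (check: 11 × 7 = 77 ≡ 1 (mod 19))
For equation 2: M_2 = 551, 551 ≡ 18 (mod 41), inverse of 551 mod 41 is 16 (check: 18 × 16 = 288 ≡ 1 (mod 41))
For equation 3: M_3 = 779, 779 ≡ 25 (mod 29), inverse of 779 mod 29 is 7 (check: 25 × 7 = 175 ≡ 1 (mod 29))
Combine: n ≡ Σ r_i×M_i×(M_i⁻¹ mod m_i) = 5×1189×7 + 20×551×16 + 10×779×7 = 41615 + 176320 + 54530 = 272465
272465 mod 22591 = 1373
n ≡ 1373 (mod 22591)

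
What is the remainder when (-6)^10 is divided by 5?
(-6) ≡ 4 (mod 5). 10 = 8 + 2 (binary 1010). Repeated squaring mod 5: 4^1 ≡ 4; 4^2 ≡ 4² = 16 ≡ 1; 4^4 ≡ 1² = 1 ≡ 1; 4^8 ≡ 1² = 1 ≡ 1. Multiply: (-6)^10 ≡ 4^8 × 4^2 ≡ 1 × 1 (mod 5): 1 × 1 = 1 ≡ 1. So (-6)^10 ≡ 1 (mod 5).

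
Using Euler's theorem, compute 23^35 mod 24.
By Euler: 23^{8} ≡ 1 (mod 24) since gcd(23, 24) = 1. 35 = 4×8 + 3. So 23^{35} ≡ 23^{3} ≡ 23 (mod 24)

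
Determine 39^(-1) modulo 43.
39^(-1) ≡ 32 (mod 43). Verification: 39 × 32 = 1248 ≡ 1 (mod 43)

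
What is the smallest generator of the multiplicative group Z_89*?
p - 1 = 88 has prime divisors 2, 11. h is a primitive root mod 89 iff h^(88/q) ≢ 1 (mod 89) for each such q.
h = 2: 2^44 ≡ 1, 2^8 ≡ 78 (mod 89); 2^44 ≡ 1, so not a primitive root.
h = 3: 3^44 ≡ 88, 3^8 ≡ 64 (mod 89); none is 1, so 3 has order 88 and is a primitive root.
The smallest primitive root mod 89 is g = 3.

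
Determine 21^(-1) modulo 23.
21^(-1) ≡ 11 (mod 23). Verification: 21 × 11 = 231 ≡ 1 (mod 23)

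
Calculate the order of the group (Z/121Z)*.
110

Prime factorization: 121 = 11^2
Using the formula φ(n) = n × Π(1 - 1/p) for each prime factor p:
φ(121) = 121 × (1 - 1/11)
φ(121) = 110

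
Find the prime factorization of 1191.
3 × 397

Divide by primes starting from smallest:
1191 ÷ 3 = 397
397 ÷ 397 = 1

1191 = 3 × 397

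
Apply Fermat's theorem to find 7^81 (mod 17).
By Fermat: 7^{16} ≡ 1 (mod 17). 81 = 5×16 + 1. So 7^{81} ≡ 7^{1} ≡ 7 (mod 17)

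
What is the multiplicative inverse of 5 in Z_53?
5^(-1) ≡ 32 (mod 53). Verification: 5 × 32 = 160 ≡ 1 (mod 53)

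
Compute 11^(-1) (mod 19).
11^(-1) ≡ 7 (mod 19). Verification: 11 × 7 = 77 ≡ 1 (mod 19)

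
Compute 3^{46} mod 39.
3

Using successive squaring:
Binary expansion of 46: 101110
Powers of 3 mod 39 (each is the square of the previous):
  3^1 ≡ 3 (mod 39)
  3^2 ≡ 3² = 9 ≡ 9 (mod 39)
  3^4 ≡ 9² = 81 ≡ 3 (mod 39)
  3^8 ≡ 3² = 9 ≡ 9 (mod 39)
  3^16 ≡ 9² = 81 ≡ 3 (mod 39)
  3^32 ≡ 3² = 9 ≡ 9 (mod 39)
46 = 32 + 8 + 4 + 2, so 3^46 = 3^32 × 3^8 × 3^4 × 3^2 ≡ 9 × 9 × 3 × 9 (mod 39)
Multiplying step by step:
  9 × 9 = 81 ≡ 3 (mod 39)
  3 × 3 = 9 ≡ 9 (mod 39)
  9 × 9 = 81 ≡ 3 (mod 39)
Result: 3^46 ≡ 3 (mod 39)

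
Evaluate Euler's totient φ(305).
240

Prime factorization: 305 = 5 × 61
Using the formula φ(n) = n × Π(1 - 1/p) for each prime factor p:
φ(305) = 305 × (1 - 1/5) × (1 - 1/61)
φ(305) = 240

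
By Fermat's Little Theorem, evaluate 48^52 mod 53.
By Fermat's Little Theorem, 48^{52} ≡ 1 (mod 53) since 53 is prime and gcd(48, 53) = 1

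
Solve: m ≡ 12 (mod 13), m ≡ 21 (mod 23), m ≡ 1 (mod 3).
M = 13 × 23 × 3 = 897. M₁ = 69, y₁ ≡ 10 (mod 13). M₂ = 39, y₂ ≡ 13 (mod 23). M₃ = 299, y₃ ≡ 2 (mod 3). m = 12×69×10 + 21×39×13 + 1×299×2 ≡ 688 (mod 897)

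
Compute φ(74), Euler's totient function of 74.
36

Prime factorization: 74 = 2 × 37
Using the formula φ(n) = n × Π(1 - 1/p) for each prime factor p:
φ(74) = 74 × (1 - 1/2) × (1 - 1/37)
φ(74) = 36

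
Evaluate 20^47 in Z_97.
Using repeated squaring. 47 = 32 + 8 + 4 + 2 + 1 (binary 101111). Repeated squaring mod 97: 20^1 ≡ 20; 20^2 ≡ 20² = 400 ≡ 12; 20^4 ≡ 12² = 144 ≡ 47; 20^8 ≡ 47² = 2209 ≡ 75; 20^16 ≡ 75² = 5625 ≡ 96; 20^32 ≡ 96² = 9216 ≡ 1. Multiply: 20^47 = 20^32 × 20^8 × 20^4 × 20^2 × 20^1 ≡ 1 × 75 × 47 × 12 × 20 (mod 97): 1 × 75 = 75 ≡ 75; 75 × 47 = 3525 ≡ 33; 33 × 12 = 396 ≡ 8; 8 × 20 = 160 ≡ 63. So 20^47 ≡ 63 (mod 97).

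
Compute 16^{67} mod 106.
44

Using successive squaring:
Binary expansion of 67: 1000011
Powers of 16 mod 106 (each is the square of the previous):
  16^1 ≡ 16 (mod 106)
  16^2 ≡ 16² = 256 ≡ 44 (mod 106)
  16^4 ≡ 44² = 1936 ≡ 28 (mod 106)
  16^8 ≡ 28² = 784 ≡ 42 (mod 106)
  16^16 ≡ 42² = 1764 ≡ 68 (mod 106)
  16^32 ≡ 68² = 4624 ≡ 66 (mod 106)
  16^64 ≡ 66² = 4356 ≡ 10 (mod 106)
67 = 64 + 2 + 1, so 16^67 = 16^64 × 16^2 × 16^1 ≡ 10 × 44 × 16 (mod 106)
Multiplying step by step:
  10 × 44 = 440 ≡ 16 (mod 106)
  16 × 16 = 256 ≡ 44 (mod 106)
Result: 16^67 ≡ 44 (mod 106)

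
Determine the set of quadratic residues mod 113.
QRs mod 113: {1, 2, 4, 7, 8, 9, 11, 13, 14, 15, 16, 18, 22, 25, 26, 28, 30, 31, 32, 36, 41, 44, 49, 50, 51, 52, 53, 56, 57, 60, 61, 62, 63, 64, 69, 72, 77, 81, 82, 83, 85, 87, 88, 91, 95, 97, 98, 99, 100, 102, 104, 105, 106, 109, 111, 112}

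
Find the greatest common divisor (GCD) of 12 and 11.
1

Using the Euclidean algorithm:
12 = 1 × 11 + 1
11 = 11 × 1 + 0

GCD(12, 11) = 1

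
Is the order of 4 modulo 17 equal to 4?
Yes, ord_17(4) = 4.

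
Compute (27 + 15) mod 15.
12

(27 + 15) = 42
42 mod 15 = 12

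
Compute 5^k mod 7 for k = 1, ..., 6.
g^1, g^2, ..., g^{6} mod 7: {5, 4, 6, 2, 3, 1}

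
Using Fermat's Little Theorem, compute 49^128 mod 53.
By Fermat: 49^{52} ≡ 1 (mod 53). 128 = 2×52 + 24. So 49^{128} ≡ 49^{24} ≡ 10 (mod 53)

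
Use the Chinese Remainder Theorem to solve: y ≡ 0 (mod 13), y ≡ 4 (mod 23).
234

Using the Chinese Remainder Theorem:
M = product of moduli = 299
For equation 1: M_1 = 23, 23 ≡ 10 (mod 13), inverse of 23 mod 13 is 4 (check: 10 × 4 = 40 ≡ 1 (mod 13))
For equation 2: M_2 = 13, 13 ≡ 13 (mod 23), inverse of 13 mod 23 is 16 (check: 13 × 16 = 208 ≡ 1 (mod 23))
Combine: y ≡ Σ r_i×M_i×(M_i⁻¹ mod m_i) = 0×23×4 + 4×13×16 = 0 + 832 = 832
832 mod 299 = 234
y ≡ 234 (mod 299)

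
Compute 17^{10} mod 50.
49

Using successive squaring:
Binary expansion of 10: 1010
Powers of 17 mod 50 (each is the square of the previous):
  17^1 ≡ 17 (mod 50)
  17^2 ≡ 17² = 289 ≡ 39 (mod 50)
  17^4 ≡ 39² = 1521 ≡ 21 (mod 50)
  17^8 ≡ 21² = 441 ≡ 41 (mod 50)
10 = 8 + 2, so 17^10 = 17^8 × 17^2 ≡ 41 × 39 (mod 50)
Multiplying step by step:
  41 × 39 = 1599 ≡ 49 (mod 50)
Result: 17^10 ≡ 49 (mod 50)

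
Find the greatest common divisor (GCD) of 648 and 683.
1

Using the Euclidean algorithm:
648 = 0 × 683 + 648
683 = 1 × 648 + 35
648 = 18 × 35 + 18
35 = 1 × 18 + 17
18 = 1 × 17 + 1
17 = 17 × 1 + 0

GCD(648, 683) = 1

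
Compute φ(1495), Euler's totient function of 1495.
1056

Prime factorization: 1495 = 5 × 13 × 23
Using the formula φ(n) = n × Π(1 - 1/p) for each prime factor p:
φ(1495) = 1495 × (1 - 1/5) × (1 - 1/13) × (1 - 1/23)
φ(1495) = 1056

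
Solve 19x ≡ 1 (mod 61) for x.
45

Using Extended Euclidean Algorithm:
gcd(19, 61) = 1
Bezout coefficients: 19 × -16 + 61 × 5 = 1
So 19 × -16 ≡ 1 (mod 61)
The inverse is -16 mod 61 = 45
Verification: 19 × 45 = 855 = 14 × 61 + 1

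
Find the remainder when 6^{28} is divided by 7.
By Fermat: 6^{6} ≡ 1 (mod 7). 28 = 4×6 + 4. So 6^{28} ≡ 6^{4} ≡ 1 (mod 7)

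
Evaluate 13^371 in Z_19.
Using Fermat: 13^{18} ≡ 1 (mod 19). 371 ≡ 11 (mod 18). So 13^{371} ≡ 13^{11} ≡ 2 (mod 19)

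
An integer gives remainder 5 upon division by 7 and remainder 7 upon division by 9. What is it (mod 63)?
M = 7 × 9 = 63. M₁ = 9, y₁ ≡ 4 (mod 7). M₂ = 7, y₂ ≡ 4 (mod 9). k = 5×9×4 + 7×7×4 ≡ 61 (mod 63). The smallest positive such number is 61.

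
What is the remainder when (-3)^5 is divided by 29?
(-3) ≡ 26 (mod 29). 5 = 4 + 1 (binary 101). Repeated squaring mod 29: 26^1 ≡ 26; 26^2 ≡ 26² = 676 ≡ 9; 26^4 ≡ 9² = 81 ≡ 23. Multiply: (-3)^5 ≡ 26^4 × 26^1 ≡ 23 × 26 (mod 29): 23 × 26 = 598 ≡ 18. So (-3)^5 ≡ 18 (mod 29).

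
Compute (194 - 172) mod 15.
7

(194 - 172) = 22
22 mod 15 = 7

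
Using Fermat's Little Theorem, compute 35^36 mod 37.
By Fermat's Little Theorem, 35^{36} ≡ 1 (mod 37) since 37 is prime and gcd(35, 37) = 1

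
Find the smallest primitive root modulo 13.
p - 1 = 12 has prime divisors 2, 3. h is a primitive root mod 13 iff h^(12/q) ≢ 1 (mod 13) for each such q.
h = 2: 2^6 ≡ 12, 2^4 ≡ 3 (mod 13); none is 1, so 2 has order 12 and is a primitive root.
The smallest primitive root mod 13 is g = 2.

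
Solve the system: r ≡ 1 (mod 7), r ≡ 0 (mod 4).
M = 7 × 4 = 28. M₁ = 4, y₁ ≡ 2 (mod 7). M₂ = 7, y₂ ≡ 3 (mod 4). r = 1×4×2 + 0×7×3 ≡ 8 (mod 28)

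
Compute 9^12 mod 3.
Using repeated squaring. 9 ≡ 0 (mod 3). 12 = 8 + 4 (binary 1100). Repeated squaring mod 3: 0^1 ≡ 0; 0^2 ≡ 0² = 0 ≡ 0; 0^4 ≡ 0² = 0 ≡ 0; 0^8 ≡ 0² = 0 ≡ 0. Multiply: 9^12 ≡ 0^8 × 0^4 ≡ 0 × 0 (mod 3): 0 × 0 = 0 ≡ 0. So 9^12 ≡ 0 (mod 3).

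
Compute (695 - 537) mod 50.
8

(695 - 537) = 158
158 mod 50 = 8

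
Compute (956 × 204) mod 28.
4

(956 × 204) = 195024
195024 mod 28 = 4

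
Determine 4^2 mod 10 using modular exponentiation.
2 = 2 (binary 10). Repeated squaring mod 10: 4^1 ≡ 4; 4^2 ≡ 4² = 16 ≡ 6. So 4^2 ≡ 6 (mod 10).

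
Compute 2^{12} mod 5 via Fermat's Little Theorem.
1

By Fermat's Little Theorem, a^(p-1) ≡ 1 (mod p) for prime p and gcd(a, p) = 1
Here p = 5, so 2^4 ≡ 1 (mod 5)
We can reduce the exponent: 12 mod 4 = 0
So 2^12 ≡ 2^0 (mod 5)
Computing: 2^0 mod 5 = 1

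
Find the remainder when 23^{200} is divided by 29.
By Fermat: 23^{28} ≡ 1 (mod 29). 200 = 7×28 + 4. So 23^{200} ≡ 23^{4} ≡ 20 (mod 29)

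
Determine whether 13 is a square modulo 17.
By Euler's criterion: 13^{8} ≡ 1 (mod 17). Since this equals 1, 13 is a QR.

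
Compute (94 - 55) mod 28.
11

(94 - 55) = 39
39 mod 28 = 11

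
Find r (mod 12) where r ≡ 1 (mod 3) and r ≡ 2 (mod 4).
M = 3 × 4 = 12. M₁ = 4, y₁ ≡ 1 (mod 3). M₂ = 3, y₂ ≡ 3 (mod 4). r = 1×4×1 + 2×3×3 ≡ 10 (mod 12)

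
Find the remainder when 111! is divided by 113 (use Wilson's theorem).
(112)! = (111)! × (112) ≡ -1 (mod 113). So (111)! ≡ -1 × (112)^(-1) ≡ (-1)×(-1) = 1 (mod 113)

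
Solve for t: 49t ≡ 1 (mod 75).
49

Since gcd(49, 75) = 1 divides 1, a solution exists.
Multiply both sides by the inverse of 49 mod 75:
  49^(-1) mod 75 = 49
  x ≡ 49 × 1 ≡ 49 ≡ 49 (mod 75)
Verification: 49 × 49 = 2401 = 32 × 75 + 1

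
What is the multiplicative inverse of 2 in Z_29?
15

Using Extended Euclidean Algorithm:
gcd(2, 29) = 1
Bezout coefficients: 2 × -14 + 29 × 1 = 1
So 2 × -14 ≡ 1 (mod 29)
The inverse is -14 mod 29 = 15
Verification: 2 × 15 = 30 = 1 × 29 + 1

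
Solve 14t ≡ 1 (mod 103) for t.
81

Using Extended Euclidean Algorithm:
gcd(14, 103) = 1
Bezout coefficients: 14 × -22 + 103 × 3 = 1
So 14 × -22 ≡ 1 (mod 103)
The inverse is -22 mod 103 = 81
Verification: 14 × 81 = 1134 = 11 × 103 + 1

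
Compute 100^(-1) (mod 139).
100^(-1) ≡ 57 (mod 139). Verification: 100 × 57 = 5700 ≡ 1 (mod 139)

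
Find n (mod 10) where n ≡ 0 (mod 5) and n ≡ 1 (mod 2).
M = 5 × 2 = 10. M₁ = 2, y₁ ≡ 3 (mod 5). M₂ = 5, y₂ ≡ 1 (mod 2). n = 0×2×3 + 1×5×1 ≡ 5 (mod 10)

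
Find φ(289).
272

Prime factorization: 289 = 17^2
Using the formula φ(n) = n × Π(1 - 1/p) for each prime factor p:
φ(289) = 289 × (1 - 1/17)
φ(289) = 272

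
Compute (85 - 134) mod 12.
11

(85 - 134) = -49
-49 mod 12 = 11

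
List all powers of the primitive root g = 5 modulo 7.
g^1, g^2, ..., g^{6} mod 7: {5, 4, 6, 2, 3, 1}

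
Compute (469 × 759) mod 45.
21

(469 × 759) = 355971
355971 mod 45 = 21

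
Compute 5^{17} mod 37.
22

Using successive squaring:
Binary expansion of 17: 10001
Powers of 5 mod 37 (each is the square of the previous):
  5^1 ≡ 5 (mod 37)
  5^2 ≡ 5² = 25 ≡ 25 (mod 37)
  5^4 ≡ 25² = 625 ≡ 33 (mod 37)
  5^8 ≡ 33² = 1089 ≡ 16 (mod 37)
  5^16 ≡ 16² = 256 ≡ 34 (mod 37)
17 = 16 + 1, so 5^17 = 5^16 × 5^1 ≡ 34 × 5 (mod 37)
Multiplying step by step:
  34 × 5 = 170 ≡ 22 (mod 37)
Result: 5^17 ≡ 22 (mod 37)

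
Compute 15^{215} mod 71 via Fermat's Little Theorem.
30

By Fermat's Little Theorem, a^(p-1) ≡ 1 (mod p) for prime p and gcd(a, p) = 1
Here p = 71, so 15^70 ≡ 1 (mod 71)
We can reduce the exponent: 215 mod 70 = 5
So 15^215 ≡ 15^5 (mod 71)
Computing: 15^5 mod 71 = 30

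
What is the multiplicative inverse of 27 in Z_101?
15

Using Extended Euclidean Algorithm:
gcd(27, 101) = 1
Bezout coefficients: 27 × 15 + 101 × -4 = 1
So 27 × 15 ≡ 1 (mod 101)
The inverse is 15 mod 101 = 15
Verification: 27 × 15 = 405 = 4 × 101 + 1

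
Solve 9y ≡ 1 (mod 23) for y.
9^(-1) ≡ 18 (mod 23). Verification: 9 × 18 = 162 ≡ 1 (mod 23)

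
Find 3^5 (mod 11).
5 = 4 + 1 (binary 101). Repeated squaring mod 11: 3^1 ≡ 3; 3^2 ≡ 3² = 9 ≡ 9; 3^4 ≡ 9² = 81 ≡ 4. Multiply: 3^5 = 3^4 × 3^1 ≡ 4 × 3 (mod 11): 4 × 3 = 12 ≡ 1. So 3^5 ≡ 1 (mod 11).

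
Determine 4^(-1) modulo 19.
4^(-1) ≡ 5 (mod 19). Verification: 4 × 5 = 20 ≡ 1 (mod 19)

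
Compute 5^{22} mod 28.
9

Using successive squaring:
Binary expansion of 22: 10110
Powers of 5 mod 28 (each is the square of the previous):
  5^1 ≡ 5 (mod 28)
  5^2 ≡ 5² = 25 ≡ 25 (mod 28)
  5^4 ≡ 25² = 625 ≡ 9 (mod 28)
  5^8 ≡ 9² = 81 ≡ 25 (mod 28)
  5^16 ≡ 25² = 625 ≡ 9 (mod 28)
22 = 16 + 4 + 2, so 5^22 = 5^16 × 5^4 × 5^2 ≡ 9 × 9 × 25 (mod 28)
Multiplying step by step:
  9 × 9 = 81 ≡ 25 (mod 28)
  25 × 25 = 625 ≡ 9 (mod 28)
Result: 5^22 ≡ 9 (mod 28)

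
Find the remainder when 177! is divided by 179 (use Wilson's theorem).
(178)! = (177)! × (178) ≡ -1 (mod 179). So (177)! ≡ -1 × (178)^(-1) ≡ (-1)×(-1) = 1 (mod 179)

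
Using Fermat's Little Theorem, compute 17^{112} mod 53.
49

By Fermat's Little Theorem, a^(p-1) ≡ 1 (mod p) for prime p and gcd(a, p) = 1
Here p = 53, so 17^52 ≡ 1 (mod 53)
We can reduce the exponent: 112 mod 52 = 8
So 17^112 ≡ 17^8 (mod 53)
Computing: 17^8 mod 53 = 49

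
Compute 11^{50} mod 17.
2

Using successive squaring:
Binary expansion of 50: 110010
Powers of 11 mod 17 (each is the square of the previous):
  11^1 ≡ 11 (mod 17)
  11^2 ≡ 11² = 121 ≡ 2 (mod 17)
  11^4 ≡ 2² = 4 ≡ 4 (mod 17)
  11^8 ≡ 4² = 16 ≡ 16 (mod 17)
  11^16 ≡ 16² = 256 ≡ 1 (mod 17)
  11^32 ≡ 1² = 1 ≡ 1 (mod 17)
50 = 32 + 16 + 2, so 11^50 = 11^32 × 11^16 × 11^2 ≡ 1 × 1 × 2 (mod 17)
Multiplying step by step:
  1 × 1 = 1 ≡ 1 (mod 17)
  1 × 2 = 2 ≡ 2 (mod 17)
Result: 11^50 ≡ 2 (mod 17)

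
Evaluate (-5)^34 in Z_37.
Using repeated squaring. (-5) ≡ 32 (mod 37). 34 = 32 + 2 (binary 100010). Repeated squaring mod 37: 32^1 ≡ 32; 32^2 ≡ 32² = 1024 ≡ 25; 32^4 ≡ 25² = 625 ≡ 33; 32^8 ≡ 33² = 1089 ≡ 16; 32^16 ≡ 16² = 256 ≡ 34; 32^32 ≡ 34² = 1156 ≡ 9. Multiply: (-5)^34 ≡ 32^32 × 32^2 ≡ 9 × 25 (mod 37): 9 × 25 = 225 ≡ 3. So (-5)^34 ≡ 3 (mod 37).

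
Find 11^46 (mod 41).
Using Fermat: 11^{40} ≡ 1 (mod 41). 46 ≡ 6 (mod 40). So 11^{46} ≡ 11^{6} ≡ 33 (mod 41)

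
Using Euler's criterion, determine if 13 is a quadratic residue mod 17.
By Euler's criterion: 13^{8} ≡ 1 (mod 17). Since this equals 1, 13 is a QR.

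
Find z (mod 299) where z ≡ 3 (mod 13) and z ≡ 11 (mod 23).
M = 13 × 23 = 299. M₁ = 23, y₁ ≡ 4 (mod 13). M₂ = 13, y₂ ≡ 16 (mod 23). z = 3×23×4 + 11×13×16 ≡ 172 (mod 299)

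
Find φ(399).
216

Prime factorization: 399 = 3 × 7 × 19
Using the formula φ(n) = n × Π(1 - 1/p) for each prime factor p:
φ(399) = 399 × (1 - 1/3) × (1 - 1/7) × (1 - 1/19)
φ(399) = 216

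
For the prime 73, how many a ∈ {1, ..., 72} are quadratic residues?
For prime 73, there are (p-1)/2 = (73-1)/2 = 36 quadratic residues (excluding 0).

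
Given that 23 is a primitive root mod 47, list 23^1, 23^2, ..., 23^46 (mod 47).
g^1, g^2, ..., g^{46} mod 47: {23, 12, 41, 3, 22, 36, 29, 9, 19, 14, 40, 27, 10, 42, 26, 34, 30, 32, 31, 8, 43, 2, 46, 24, 35, 6, 44, 25, 11, 18, 38, 28, 33, 7, 20, 37, 5, 21, 13, 17, 15, 16, 39, 4, 45, 1}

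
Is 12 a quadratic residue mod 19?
By Euler's criterion: 12^{9} ≡ 18 (mod 19). Since this equals -1 (≡ 18), 12 is not a QR.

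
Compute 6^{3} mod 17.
12

Using successive squaring:
Binary expansion of 3: 11
Powers of 6 mod 17 (each is the square of the previous):
  6^1 ≡ 6 (mod 17)
  6^2 ≡ 6² = 36 ≡ 2 (mod 17)
3 = 2 + 1, so 6^3 = 6^2 × 6^1 ≡ 2 × 6 (mod 17)
Multiplying step by step:
  2 × 6 = 12 ≡ 12 (mod 17)
Result: 6^3 ≡ 12 (mod 17)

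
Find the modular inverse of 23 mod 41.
23^(-1) ≡ 25 (mod 41). Verification: 23 × 25 = 575 ≡ 1 (mod 41)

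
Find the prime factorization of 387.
3^2 × 43

Divide by primes starting from smallest:
387 ÷ 3 = 129
129 ÷ 3 = 43
43 ÷ 43 = 1

387 = 3^2 × 43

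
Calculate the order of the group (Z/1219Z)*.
1144

Prime factorization: 1219 = 23 × 53
Using the formula φ(n) = n × Π(1 - 1/p) for each prime factor p:
φ(1219) = 1219 × (1 - 1/23) × (1 - 1/53)
φ(1219) = 1144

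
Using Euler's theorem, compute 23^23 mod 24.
By Euler: 23^{8} ≡ 1 (mod 24) since gcd(23, 24) = 1. 23 = 2×8 + 7. So 23^{23} ≡ 23^{7} ≡ 23 (mod 24)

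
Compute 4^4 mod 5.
4 = 4 (binary 100). Repeated squaring mod 5: 4^1 ≡ 4; 4^2 ≡ 4² = 16 ≡ 1; 4^4 ≡ 1² = 1 ≡ 1. So 4^4 ≡ 1 (mod 5).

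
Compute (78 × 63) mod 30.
24

(78 × 63) = 4914
4914 mod 30 = 24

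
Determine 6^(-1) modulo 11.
6^(-1) ≡ 2 (mod 11). Verification: 6 × 2 = 12 ≡ 1 (mod 11)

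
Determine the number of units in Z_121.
110

Prime factorization: 121 = 11^2
Using the formula φ(n) = n × Π(1 - 1/p) for each prime factor p:
φ(121) = 121 × (1 - 1/11)
φ(121) = 110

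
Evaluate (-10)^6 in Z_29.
(-10) ≡ 19 (mod 29). 6 = 4 + 2 (binary 110). Repeated squaring mod 29: 19^1 ≡ 19; 19^2 ≡ 19² = 361 ≡ 13; 19^4 ≡ 13² = 169 ≡ 24. Multiply: (-10)^6 ≡ 19^4 × 19^2 ≡ 24 × 13 (mod 29): 24 × 13 = 312 ≡ 22. So (-10)^6 ≡ 22 (mod 29).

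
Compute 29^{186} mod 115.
96

Using successive squaring:
Binary expansion of 186: 10111010
Powers of 29 mod 115 (each is the square of the previous):
  29^1 ≡ 29 (mod 115)
  29^2 ≡ 29² = 841 ≡ 36 (mod 115)
  29^4 ≡ 36² = 1296 ≡ 31 (mod 115)
  29^8 ≡ 31² = 961 ≡ 41 (mod 115)
  29^16 ≡ 41² = 1681 ≡ 71 (mod 115)
  29^32 ≡ 71² = 5041 ≡ 96 (mod 115)
  29^64 ≡ 96² = 9216 ≡ 16 (mod 115)
  29^128 ≡ 16² = 256 ≡ 26 (mod 115)
186 = 128 + 32 + 16 + 8 + 2, so 29^186 = 29^128 × 29^32 × 29^16 × 29^8 × 29^2 ≡ 26 × 96 × 71 × 41 × 36 (mod 115)
Multiplying step by step:
  26 × 96 = 2496 ≡ 81 (mod 115)
  81 × 71 = 5751 ≡ 1 (mod 115)
  1 × 41 = 41 ≡ 41 (mod 115)
  41 × 36 = 1476 ≡ 96 (mod 115)
Result: 29^186 ≡ 96 (mod 115)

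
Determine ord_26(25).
Powers of 25 mod 26: 25^1≡25, 25^2≡1. Order = 2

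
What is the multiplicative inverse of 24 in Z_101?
24^(-1) ≡ 80 (mod 101). Verification: 24 × 80 = 1920 ≡ 1 (mod 101)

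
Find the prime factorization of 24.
2^3 × 3

Divide by primes starting from smallest:
24 ÷ 2 = 12
12 ÷ 2 = 6
6 ÷ 2 = 3
3 ÷ 3 = 1

24 = 2^3 × 3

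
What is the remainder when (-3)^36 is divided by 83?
Using repeated squaring. (-3) ≡ 80 (mod 83). 36 = 32 + 4 (binary 100100). Repeated squaring mod 83: 80^1 ≡ 80; 80^2 ≡ 80² = 6400 ≡ 9; 80^4 ≡ 9² = 81 ≡ 81; 80^8 ≡ 81² = 6561 ≡ 4; 80^16 ≡ 4² = 16 ≡ 16; 80^32 ≡ 16² = 256 ≡ 7. Multiply: (-3)^36 ≡ 80^32 × 80^4 ≡ 7 × 81 (mod 83): 7 × 81 = 567 ≡ 69. So (-3)^36 ≡ 69 (mod 83).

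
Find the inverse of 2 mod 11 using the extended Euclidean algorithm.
Extended GCD: 2(-5) + 11(1) = 1. So 2^(-1) ≡ 6 ≡ 6 (mod 11). Verify: 2 × 6 = 12 ≡ 1 (mod 11)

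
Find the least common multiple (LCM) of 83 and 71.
5893

First find GCD(83, 71) using the Euclidean algorithm:
83 = 1 × 71 + 12
71 = 5 × 12 + 11
12 = 1 × 11 + 1
11 = 11 × 1 + 0
GCD(83, 71) = 1

LCM formula: LCM(a, b) = (a × b) / GCD(a, b)
LCM(83, 71) = (83 × 71) / 1
LCM(83, 71) = 5893 / 1
LCM(83, 71) = 5893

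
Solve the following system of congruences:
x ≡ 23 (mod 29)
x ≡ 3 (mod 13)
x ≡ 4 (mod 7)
81

Using the Chinese Remainder Theorem:
M = product of moduli = 2639
For equation 1: M_1 = 91, 91 ≡ 4 (mod 29), inverse of 91 mod 29 is 22 (check: 4 × 22 = 88 ≡ 1 (mod 29))
For equation 2: M_2 = 203, 203 ≡ 8 (mod 13), inverse of 203 mod 13 is 5 (check: 8 × 5 = 40 ≡ 1 (mod 13))
For equation 3: M_3 = 377, 377 ≡ 6 (mod 7), inverse of 377 mod 7 is 6 (check: 6 × 6 = 36 ≡ 1 (mod 7))
Combine: x ≡ Σ r_i×M_i×(M_i⁻¹ mod m_i) = 23×91×22 + 3×203×5 + 4×377×6 = 46046 + 3045 + 9048 = 58139
58139 mod 2639 = 81
x ≡ 81 (mod 2639)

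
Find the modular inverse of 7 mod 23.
7^(-1) ≡ 10 (mod 23). Verification: 7 × 10 = 70 ≡ 1 (mod 23)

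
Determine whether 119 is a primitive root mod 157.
p - 1 = 156 has prime divisors 2, 3, 13. Check 119^(156/q) mod 157 for each: 119^(156/2) = 119^78 ≡ 156, 119^(156/3) = 119^52 ≡ 12, 119^(156/13) = 119^12 ≡ 108 (mod 157). None of these is 1, so 119 has order 156 = φ(157), so it is a primitive root mod 157.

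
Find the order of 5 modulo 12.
Powers of 5 mod 12: 5^1≡5, 5^2≡1. Order = 2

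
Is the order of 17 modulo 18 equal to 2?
Yes, ord_18(17) = 2.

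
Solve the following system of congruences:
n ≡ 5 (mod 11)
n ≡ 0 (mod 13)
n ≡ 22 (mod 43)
4537

Using the Chinese Remainder Theorem:
M = product of moduli = 6149
For equation 1: M_1 = 559, 559 ≡ 9 (mod 11), inverse of 559 mod 11 is 5 (check: 9 × 5 = 45 ≡ 1 (mod 11))
For equation 2: M_2 = 473, 473 ≡ 5 (mod 13), inverse of 473 mod 13 is 8 (check: 5 × 8 = 40 ≡ 1 (mod 13))
For equation 3: M_3 = 143, 143 ≡ 14 (mod 43), inverse of 143 mod 43 is 40 (check: 14 × 40 = 560 ≡ 1 (mod 43))
Combine: n ≡ Σ r_i×M_i×(M_i⁻¹ mod m_i) = 5×559×5 + 0×473×8 + 22×143×40 = 13975 + 0 + 125840 = 139815
139815 mod 6149 = 4537
n ≡ 4537 (mod 6149)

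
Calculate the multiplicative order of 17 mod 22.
Powers of 17 mod 22: 17^1≡17, 17^2≡3, 17^3≡7, 17^4≡9, 17^5≡21, 17^6≡5, 17^7≡19, 17^8≡15, 17^9≡13, 17^10≡1. Order = 10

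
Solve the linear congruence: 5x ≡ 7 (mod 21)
14

Since gcd(5, 21) = 1 divides 7, a solution exists.
Multiply both sides by the inverse of 5 mod 21:
  5^(-1) mod 21 = 17
  x ≡ 17 × 7 ≡ 119 ≡ 14 (mod 21)
Verification: 5 × 14 = 70 = 3 × 21 + 7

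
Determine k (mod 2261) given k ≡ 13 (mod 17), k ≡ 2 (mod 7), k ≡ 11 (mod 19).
30

Using the Chinese Remainder Theorem:
M = product of moduli = 2261
For equation 1: M_1 = 133, 133 ≡ 14 (mod 17), inverse of 133 mod 17 is 11 (check: 14 × 11 = 154 ≡ 1 (mod 17))
For equation 2: M_2 = 323, 323 ≡ 1 (mod 7), inverse of 323 mod 7 is 1 (check: 1 × 1 = 1 ≡ 1 (mod 7))
For equation 3: M_3 = 119, 119 ≡ 5 (mod 19), inverse of 119 mod 19 is 4 (check: 5 × 4 = 20 ≡ 1 (mod 19))
Combine: k ≡ Σ r_i×M_i×(M_i⁻¹ mod m_i) = 13×133×11 + 2×323×1 + 11×119×4 = 19019 + 646 + 5236 = 24901
24901 mod 2261 = 30
k ≡ 30 (mod 2261)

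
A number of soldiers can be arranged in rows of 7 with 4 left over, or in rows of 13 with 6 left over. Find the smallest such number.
M = 7 × 13 = 91. M₁ = 13, y₁ ≡ 6 (mod 7). M₂ = 7, y₂ ≡ 2 (mod 13). n = 4×13×6 + 6×7×2 ≡ 32 (mod 91). The smallest positive such number is 32.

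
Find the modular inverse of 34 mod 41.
34^(-1) ≡ 35 (mod 41). Verification: 34 × 35 = 1190 ≡ 1 (mod 41)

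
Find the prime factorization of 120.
2^3 × 3 × 5

Divide by primes starting from smallest:
120 ÷ 2 = 60
60 ÷ 2 = 30
30 ÷ 2 = 15
15 ÷ 3 = 5
5 ÷ 5 = 1

120 = 2^3 × 3 × 5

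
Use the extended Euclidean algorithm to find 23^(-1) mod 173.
Extended GCD: 23(-15) + 173(2) = 1. So 23^(-1) ≡ 158 ≡ 158 (mod 173). Verify: 23 × 158 = 3634 ≡ 1 (mod 173)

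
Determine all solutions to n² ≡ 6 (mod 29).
The square roots of 6 mod 29 are 8 and 21. Verify: 8² = 64 ≡ 6 (mod 29)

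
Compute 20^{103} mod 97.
28

Using successive squaring:
Binary expansion of 103: 1100111
Powers of 20 mod 97 (each is the square of the previous):
  20^1 ≡ 20 (mod 97)
  20^2 ≡ 20² = 400 ≡ 12 (mod 97)
  20^4 ≡ 12² = 144 ≡ 47 (mod 97)
  20^8 ≡ 47² = 2209 ≡ 75 (mod 97)
  20^16 ≡ 75² = 5625 ≡ 96 (mod 97)
  20^32 ≡ 96² = 9216 ≡ 1 (mod 97)
  20^64 ≡ 1² = 1 ≡ 1 (mod 97)
103 = 64 + 32 + 4 + 2 + 1, so 20^103 = 20^64 × 20^32 × 20^4 × 20^2 × 20^1 ≡ 1 × 1 × 47 × 12 × 20 (mod 97)
Multiplying step by step:
  1 × 1 = 1 ≡ 1 (mod 97)
  1 × 47 = 47 ≡ 47 (mod 97)
  47 × 12 = 564 ≡ 79 (mod 97)
  79 × 20 = 1580 ≡ 28 (mod 97)
Result: 20^103 ≡ 28 (mod 97)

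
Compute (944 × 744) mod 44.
8

(944 × 744) = 702336
702336 mod 44 = 8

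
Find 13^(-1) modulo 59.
50

Using Extended Euclidean Algorithm:
gcd(13, 59) = 1
Bezout coefficients: 13 × -9 + 59 × 2 = 1
So 13 × -9 ≡ 1 (mod 59)
The inverse is -9 mod 59 = 50
Verification: 13 × 50 = 650 = 11 × 59 + 1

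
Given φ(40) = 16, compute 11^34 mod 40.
By Euler: 11^{16} ≡ 1 (mod 40) since gcd(11, 40) = 1. 34 = 2×16 + 2. So 11^{34} ≡ 11^{2} ≡ 1 (mod 40)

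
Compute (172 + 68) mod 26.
6

(172 + 68) = 240
240 mod 26 = 6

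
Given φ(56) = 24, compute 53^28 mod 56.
By Euler: 53^{24} ≡ 1 (mod 56) since gcd(53, 56) = 1. 28 = 1×24 + 4. So 53^{28} ≡ 53^{4} ≡ 25 (mod 56)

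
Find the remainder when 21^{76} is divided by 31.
By Fermat: 21^{30} ≡ 1 (mod 31). 76 = 2×30 + 16. So 21^{76} ≡ 21^{16} ≡ 10 (mod 31)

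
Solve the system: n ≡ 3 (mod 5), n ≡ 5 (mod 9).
M = 5 × 9 = 45. M₁ = 9, y₁ ≡ 4 (mod 5). M₂ = 5, y₂ ≡ 2 (mod 9). n = 3×9×4 + 5×5×2 ≡ 23 (mod 45)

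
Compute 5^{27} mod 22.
3

Using successive squaring:
Binary expansion of 27: 11011
Powers of 5 mod 22 (each is the square of the previous):
  5^1 ≡ 5 (mod 22)
  5^2 ≡ 5² = 25 ≡ 3 (mod 22)
  5^4 ≡ 3² = 9 ≡ 9 (mod 22)
  5^8 ≡ 9² = 81 ≡ 15 (mod 22)
  5^16 ≡ 15² = 225 ≡ 5 (mod 22)
27 = 16 + 8 + 2 + 1, so 5^27 = 5^16 × 5^8 × 5^2 × 5^1 ≡ 5 × 15 × 3 × 5 (mod 22)
Multiplying step by step:
  5 × 15 = 75 ≡ 9 (mod 22)
  9 × 3 = 27 ≡ 5 (mod 22)
  5 × 5 = 25 ≡ 3 (mod 22)
Result: 5^27 ≡ 3 (mod 22)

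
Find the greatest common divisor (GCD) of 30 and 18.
6

Using the Euclidean algorithm:
30 = 1 × 18 + 12
18 = 1 × 12 + 6
12 = 2 × 6 + 0

GCD(30, 18) = 6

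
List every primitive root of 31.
Primitive roots mod 31: {3, 11, 12, 13, 17, 21, 22, 24}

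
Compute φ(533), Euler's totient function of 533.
480

Prime factorization: 533 = 13 × 41
Using the formula φ(n) = n × Π(1 - 1/p) for each prime factor p:
φ(533) = 533 × (1 - 1/13) × (1 - 1/41)
φ(533) = 480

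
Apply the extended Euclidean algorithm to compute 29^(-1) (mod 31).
Extended GCD: 29(15) + 31(-14) = 1. So 29^(-1) ≡ 15 ≡ 15 (mod 31). Verify: 29 × 15 = 435 ≡ 1 (mod 31)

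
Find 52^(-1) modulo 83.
8

Using Extended Euclidean Algorithm:
gcd(52, 83) = 1
Bezout coefficients: 52 × 8 + 83 × -5 = 1
So 52 × 8 ≡ 1 (mod 83)
The inverse is 8 mod 83 = 8
Verification: 52 × 8 = 416 = 5 × 83 + 1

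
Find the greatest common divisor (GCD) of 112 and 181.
1

Using the Euclidean algorithm:
112 = 0 × 181 + 112
181 = 1 × 112 + 69
112 = 1 × 69 + 43
69 = 1 × 43 + 26
43 = 1 × 26 + 17
26 = 1 × 17 + 9
17 = 1 × 9 + 8
9 = 1 × 8 + 1
8 = 8 × 1 + 0

GCD(112, 181) = 1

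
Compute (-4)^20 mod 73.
Using repeated squaring. (-4) ≡ 69 (mod 73). 20 = 16 + 4 (binary 10100). Repeated squaring mod 73: 69^1 ≡ 69; 69^2 ≡ 69² = 4761 ≡ 16; 69^4 ≡ 16² = 256 ≡ 37; 69^8 ≡ 37² = 1369 ≡ 55; 69^16 ≡ 55² = 3025 ≡ 32. Multiply: (-4)^20 ≡ 69^16 × 69^4 ≡ 32 × 37 (mod 73): 32 × 37 = 1184 ≡ 16. So (-4)^20 ≡ 16 (mod 73).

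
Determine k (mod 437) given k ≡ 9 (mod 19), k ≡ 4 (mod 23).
142

Using the Chinese Remainder Theorem:
M = product of moduli = 437
For equation 1: M_1 = 23, 23 ≡ 4 (mod 19), inverse of 23 mod 19 is 5 (check: 4 × 5 = 20 ≡ 1 (mod 19))
For equation 2: M_2 = 19, 19 ≡ 19 (mod 23), inverse of 19 mod 23 is 17 (check: 19 × 17 = 323 ≡ 1 (mod 23))
Combine: k ≡ Σ r_i×M_i×(M_i⁻¹ mod m_i) = 9×23×5 + 4×19×17 = 1035 + 1292 = 2327
2327 mod 437 = 142
k ≡ 142 (mod 437)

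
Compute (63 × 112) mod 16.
0

(63 × 112) = 7056
7056 mod 16 = 0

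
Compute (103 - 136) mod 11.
0

(103 - 136) = -33
-33 mod 11 = 0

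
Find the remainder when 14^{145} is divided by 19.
By Fermat: 14^{18} ≡ 1 (mod 19). 145 = 8×18 + 1. So 14^{145} ≡ 14^{1} ≡ 14 (mod 19)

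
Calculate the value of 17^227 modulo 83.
Using Fermat: 17^{82} ≡ 1 (mod 83). 227 ≡ 63 (mod 82). So 17^{227} ≡ 17^{63} ≡ 4 (mod 83)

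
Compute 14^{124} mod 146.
144

Using successive squaring:
Binary expansion of 124: 1111100
Powers of 14 mod 146 (each is the square of the previous):
  14^1 ≡ 14 (mod 146)
  14^2 ≡ 14² = 196 ≡ 50 (mod 146)
  14^4 ≡ 50² = 2500 ≡ 18 (mod 146)
  14^8 ≡ 18² = 324 ≡ 32 (mod 146)
  14^16 ≡ 32² = 1024 ≡ 2 (mod 146)
  14^32 ≡ 2² = 4 ≡ 4 (mod 146)
  14^64 ≡ 4² = 16 ≡ 16 (mod 146)
124 = 64 + 32 + 16 + 8 + 4, so 14^124 = 14^64 × 14^32 × 14^16 × 14^8 × 14^4 ≡ 16 × 4 × 2 × 32 × 18 (mod 146)
Multiplying step by step:
  16 × 4 = 64 ≡ 64 (mod 146)
  64 × 2 = 128 ≡ 128 (mod 146)
  128 × 32 = 4096 ≡ 8 (mod 146)
  8 × 18 = 144 ≡ 144 (mod 146)
Result: 14^124 ≡ 144 (mod 146)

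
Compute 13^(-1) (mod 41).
13^(-1) ≡ 19 (mod 41). Verification: 13 × 19 = 247 ≡ 1 (mod 41)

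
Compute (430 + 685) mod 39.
23

(430 + 685) = 1115
1115 mod 39 = 23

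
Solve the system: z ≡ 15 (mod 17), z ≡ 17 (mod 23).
M = 17 × 23 = 391. M₁ = 23, y₁ ≡ 3 (mod 17). M₂ = 17, y₂ ≡ 19 (mod 23). z = 15×23×3 + 17×17×19 ≡ 270 (mod 391)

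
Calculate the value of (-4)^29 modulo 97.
Using repeated squaring. (-4) ≡ 93 (mod 97). 29 = 16 + 8 + 4 + 1 (binary 11101). Repeated squaring mod 97: 93^1 ≡ 93; 93^2 ≡ 93² = 8649 ≡ 16; 93^4 ≡ 16² = 256 ≡ 62; 93^8 ≡ 62² = 3844 ≡ 61; 93^16 ≡ 61² = 3721 ≡ 35. Multiply: (-4)^29 ≡ 93^16 × 93^8 × 93^4 × 93^1 ≡ 35 × 61 × 62 × 93 (mod 97): 35 × 61 = 2135 ≡ 1; 1 × 62 = 62 ≡ 62; 62 × 93 = 5766 ≡ 43. So (-4)^29 ≡ 43 (mod 97).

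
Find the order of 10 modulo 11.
Powers of 10 mod 11: 10^1≡10, 10^2≡1. Order = 2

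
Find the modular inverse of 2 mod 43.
2^(-1) ≡ 22 (mod 43). Verification: 2 × 22 = 44 ≡ 1 (mod 43)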